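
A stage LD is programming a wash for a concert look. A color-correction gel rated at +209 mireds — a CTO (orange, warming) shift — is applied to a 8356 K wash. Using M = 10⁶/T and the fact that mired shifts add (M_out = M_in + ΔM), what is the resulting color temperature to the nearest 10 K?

3040 K

M_in = 10⁶/8356 = 119.67 mireds.
M_out = 119.67 + (+209) = 328.67 mireds.
T_out = 10⁶/328.67 = 3042.5 K → 3040 K.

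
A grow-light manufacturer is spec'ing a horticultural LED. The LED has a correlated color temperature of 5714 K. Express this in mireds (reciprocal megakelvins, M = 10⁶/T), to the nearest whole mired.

M = 10⁶ / 5714 = 175.009 → 175 mireds.

175 mireds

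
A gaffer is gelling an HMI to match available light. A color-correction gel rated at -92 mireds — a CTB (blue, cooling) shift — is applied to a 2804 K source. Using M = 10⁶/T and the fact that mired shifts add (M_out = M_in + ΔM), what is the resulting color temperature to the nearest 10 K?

M_in = 10⁶/2804 = 356.63 mireds.
M_out = 356.63 + (-92) = 264.63 mireds.
T_out = 10⁶/264.63 = 3778.8 K → 3780 K.

3780 K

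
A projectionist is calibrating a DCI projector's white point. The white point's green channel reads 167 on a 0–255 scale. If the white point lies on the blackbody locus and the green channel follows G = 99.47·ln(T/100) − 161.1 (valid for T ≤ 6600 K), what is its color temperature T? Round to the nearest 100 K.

2700 K

ln t = (167 + 161.1) / 99.47 = 3.2985.
t = e^3.2985 = 27.072.
T = 100·t = 2707 K → 2700 K to the nearest 100 K.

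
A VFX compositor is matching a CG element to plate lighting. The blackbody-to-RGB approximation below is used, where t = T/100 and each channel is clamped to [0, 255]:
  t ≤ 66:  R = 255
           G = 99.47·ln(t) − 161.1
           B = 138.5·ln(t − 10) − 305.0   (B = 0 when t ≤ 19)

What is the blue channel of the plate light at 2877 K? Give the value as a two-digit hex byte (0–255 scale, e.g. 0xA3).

0x65

t = 2877/100 = 28.77; the t ≤ 66 branch applies.
B = 138.5·ln(28.77 − 10) − 305.0 = 138.5·ln 18.77 − 305.0 = 138.5·2.9323 − 305.0 = 101.118.
Rounded: 101; in hex, 0x65.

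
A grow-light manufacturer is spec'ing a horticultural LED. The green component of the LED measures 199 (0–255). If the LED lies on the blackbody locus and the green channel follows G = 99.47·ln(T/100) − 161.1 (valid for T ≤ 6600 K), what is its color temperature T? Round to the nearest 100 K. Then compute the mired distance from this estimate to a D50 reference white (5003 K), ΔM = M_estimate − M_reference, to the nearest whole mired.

ln t = (199 + 161.1) / 99.47 = 3.6202.
t = e^3.6202 = 37.345.
T = 100·t = 3734 K → 3700 K to the nearest 100 K.
M_estimate = 10⁶/3700 = 270.27; M_reference = 10⁶/5003 = 199.88.
ΔM = 270.27 − 199.88 = 70.39 → +70 mireds.

+70 mireds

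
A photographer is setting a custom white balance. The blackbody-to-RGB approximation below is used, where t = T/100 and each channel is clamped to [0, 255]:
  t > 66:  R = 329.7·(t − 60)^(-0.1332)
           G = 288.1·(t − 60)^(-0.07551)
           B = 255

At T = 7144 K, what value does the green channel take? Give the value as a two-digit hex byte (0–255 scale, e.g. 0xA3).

0xF0

t = 7144/100 = 71.44; the t > 66 branch applies.
G = 288.1·(71.44 − 60)^(-0.07551) = 288.1·11.44^(-0.07551) = 288.1·0.83191 = 239.674.
Rounded: 240; in hex, 0xF0.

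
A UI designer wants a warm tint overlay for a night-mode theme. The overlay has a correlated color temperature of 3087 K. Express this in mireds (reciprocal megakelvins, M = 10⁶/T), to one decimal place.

323.9 mireds

M = 10⁶ / 3087 = 323.939 → 323.9 mireds.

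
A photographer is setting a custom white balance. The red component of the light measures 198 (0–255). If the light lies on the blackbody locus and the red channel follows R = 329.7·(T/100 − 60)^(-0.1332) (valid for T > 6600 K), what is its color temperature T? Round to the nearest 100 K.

10600 K

(t − 60)^(-0.1332) = 198/329.7 = 0.60055.
t − 60 = 0.60055^(1/-0.1332) = 0.60055^(-7.508) = 45.980, so t = 105.980.
T = 100·t = 10598 K → 10600 K to the nearest 100 K.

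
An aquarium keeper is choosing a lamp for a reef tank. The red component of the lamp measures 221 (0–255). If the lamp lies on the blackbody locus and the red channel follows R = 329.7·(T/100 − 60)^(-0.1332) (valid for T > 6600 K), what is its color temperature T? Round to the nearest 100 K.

(t − 60)^(-0.1332) = 221/329.7 = 0.67031.
t − 60 = 0.67031^(1/-0.1332) = 0.67031^(-7.508) = 20.149, so t = 80.149.
T = 100·t = 8015 K → 8000 K to the nearest 100 K.

8000 K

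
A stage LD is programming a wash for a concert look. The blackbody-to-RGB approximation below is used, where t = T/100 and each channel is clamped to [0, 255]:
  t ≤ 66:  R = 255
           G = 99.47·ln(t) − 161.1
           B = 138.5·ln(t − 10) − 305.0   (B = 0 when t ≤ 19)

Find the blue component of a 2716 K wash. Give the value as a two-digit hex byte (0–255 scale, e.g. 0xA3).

t = 2716/100 = 27.16; the t ≤ 66 branch applies.
B = 138.5·ln(27.16 − 10) − 305.0 = 138.5·ln 17.16 − 305.0 = 138.5·2.8426 − 305.0 = 88.697.
Rounded: 89; in hex, 0x59.

0x59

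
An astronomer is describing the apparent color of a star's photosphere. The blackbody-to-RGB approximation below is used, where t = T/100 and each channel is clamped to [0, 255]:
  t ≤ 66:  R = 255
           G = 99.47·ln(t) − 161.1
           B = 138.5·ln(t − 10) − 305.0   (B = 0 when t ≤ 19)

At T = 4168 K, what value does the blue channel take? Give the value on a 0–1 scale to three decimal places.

t = 4168/100 = 41.68; the t ≤ 66 branch applies.
B = 138.5·ln(41.68 − 10) − 305.0 = 138.5·ln 31.68 − 305.0 = 138.5·3.4557 − 305.0 = 173.612.
On a 0–1 scale: 173.612/255 = 0.6808 → 0.681.

0.681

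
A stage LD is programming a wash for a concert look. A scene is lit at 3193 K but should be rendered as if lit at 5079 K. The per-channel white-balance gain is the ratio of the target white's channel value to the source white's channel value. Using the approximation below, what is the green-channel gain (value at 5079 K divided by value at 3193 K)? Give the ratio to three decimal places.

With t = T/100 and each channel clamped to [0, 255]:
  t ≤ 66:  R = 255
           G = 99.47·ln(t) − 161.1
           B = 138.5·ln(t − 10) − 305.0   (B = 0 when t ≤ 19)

1.252

At 3193 K (t = 31.93):
  G = 99.47·ln 31.93 − 161.1 = 99.47·3.4635 − 161.1 = 183.419.
At 5079 K (t = 50.79):
  G = 99.47·ln 50.79 − 161.1 = 99.47·3.9277 − 161.1 = 229.588.
Gain = 229.588 / 183.419 = 1.2517 → 1.252.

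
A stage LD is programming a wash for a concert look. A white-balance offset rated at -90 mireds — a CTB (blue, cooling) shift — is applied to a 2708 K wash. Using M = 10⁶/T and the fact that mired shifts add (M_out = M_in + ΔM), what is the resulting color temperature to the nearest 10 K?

3580 K

M_in = 10⁶/2708 = 369.28 mireds.
M_out = 369.28 + (-90) = 279.28 mireds.
T_out = 10⁶/279.28 = 3580.7 K → 3580 K.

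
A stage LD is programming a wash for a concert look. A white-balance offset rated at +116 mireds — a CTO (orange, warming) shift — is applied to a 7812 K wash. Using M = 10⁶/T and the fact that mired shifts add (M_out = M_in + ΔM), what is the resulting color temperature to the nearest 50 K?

M_in = 10⁶/7812 = 128.01 mireds.
M_out = 128.01 + (+116) = 244.01 mireds.
T_out = 10⁶/244.01 = 4098.2 K → 4100 K.

4100 K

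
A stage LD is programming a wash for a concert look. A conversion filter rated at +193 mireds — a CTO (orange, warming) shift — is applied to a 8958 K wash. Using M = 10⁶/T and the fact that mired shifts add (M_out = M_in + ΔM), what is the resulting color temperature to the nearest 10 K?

3280 K

M_in = 10⁶/8958 = 111.63 mireds.
M_out = 111.63 + (+193) = 304.63 mireds.
T_out = 10⁶/304.63 = 3282.6 K → 3280 K.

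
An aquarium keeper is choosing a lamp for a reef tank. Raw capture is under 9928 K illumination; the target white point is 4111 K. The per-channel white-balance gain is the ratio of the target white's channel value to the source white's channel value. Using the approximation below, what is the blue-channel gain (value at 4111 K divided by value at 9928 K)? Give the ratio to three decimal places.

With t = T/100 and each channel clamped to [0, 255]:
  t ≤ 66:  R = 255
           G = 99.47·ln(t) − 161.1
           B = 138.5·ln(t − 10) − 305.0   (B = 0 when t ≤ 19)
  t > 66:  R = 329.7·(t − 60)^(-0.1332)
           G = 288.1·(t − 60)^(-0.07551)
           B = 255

At 9928 K (t = 99.28):
  B = 255 by definition for t > 66.
At 4111 K (t = 41.11):
  B = 138.5·ln(41.11 − 10) − 305.0 = 138.5·ln 31.11 − 305.0 = 138.5·3.4375 − 305.0 = 171.098.
Gain = 171.098 / 255.000 = 0.6710 → 0.671.

0.671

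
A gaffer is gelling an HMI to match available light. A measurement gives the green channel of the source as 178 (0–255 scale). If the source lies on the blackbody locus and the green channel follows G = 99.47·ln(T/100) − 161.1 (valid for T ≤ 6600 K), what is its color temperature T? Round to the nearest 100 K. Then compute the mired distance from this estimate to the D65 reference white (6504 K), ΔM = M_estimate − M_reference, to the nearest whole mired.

+180 mireds

ln t = (178 + 161.1) / 99.47 = 3.4091.
t = e^3.4091 = 30.237.
T = 100·t = 3024 K → 3000 K to the nearest 100 K.
M_estimate = 10⁶/3000 = 333.33; M_reference = 10⁶/6504 = 153.75.
ΔM = 333.33 − 153.75 = 179.58 → +180 mireds.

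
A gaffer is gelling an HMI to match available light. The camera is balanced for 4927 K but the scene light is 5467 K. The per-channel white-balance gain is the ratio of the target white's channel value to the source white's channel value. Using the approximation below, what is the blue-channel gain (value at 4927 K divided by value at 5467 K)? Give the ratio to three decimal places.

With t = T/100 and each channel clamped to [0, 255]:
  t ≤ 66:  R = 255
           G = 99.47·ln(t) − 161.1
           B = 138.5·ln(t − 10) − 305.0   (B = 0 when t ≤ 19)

At 5467 K (t = 54.67):
  B = 138.5·ln(54.67 − 10) − 305.0 = 138.5·ln 44.67 − 305.0 = 138.5·3.7993 − 305.0 = 221.203.
At 4927 K (t = 49.27):
  B = 138.5·ln(49.27 − 10) − 305.0 = 138.5·ln 39.27 − 305.0 = 138.5·3.6705 − 305.0 = 203.359.
Gain = 203.359 / 221.203 = 0.9193 → 0.919.

0.919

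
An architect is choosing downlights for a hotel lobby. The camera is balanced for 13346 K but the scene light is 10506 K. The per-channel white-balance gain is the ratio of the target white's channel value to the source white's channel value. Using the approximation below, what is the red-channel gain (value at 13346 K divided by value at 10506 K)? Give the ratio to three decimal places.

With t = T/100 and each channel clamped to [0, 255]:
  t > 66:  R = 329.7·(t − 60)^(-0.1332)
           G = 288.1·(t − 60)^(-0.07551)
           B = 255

0.937

At 10506 K (t = 105.06):
  R = 329.7·(105.06 − 60)^(-0.1332) = 329.7·45.06^(-0.1332) = 329.7·0.60216 = 198.534.
At 13346 K (t = 133.46):
  R = 329.7·(133.46 − 60)^(-0.1332) = 329.7·73.46^(-0.1332) = 329.7·0.56421 = 186.021.
Gain = 186.021 / 198.534 = 0.9370 → 0.937.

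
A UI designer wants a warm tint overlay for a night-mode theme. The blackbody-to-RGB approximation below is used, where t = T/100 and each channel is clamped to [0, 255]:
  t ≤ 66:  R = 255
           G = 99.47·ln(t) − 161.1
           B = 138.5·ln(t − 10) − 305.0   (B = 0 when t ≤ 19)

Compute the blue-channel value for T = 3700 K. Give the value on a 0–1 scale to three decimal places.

0.594

t = 3700/100 = 37; the t ≤ 66 branch applies.
B = 138.5·ln(37 − 10) − 305.0 = 138.5·ln 27 − 305.0 = 138.5·3.2958 − 305.0 = 151.473.
On a 0–1 scale: 151.473/255 = 0.5940 → 0.594.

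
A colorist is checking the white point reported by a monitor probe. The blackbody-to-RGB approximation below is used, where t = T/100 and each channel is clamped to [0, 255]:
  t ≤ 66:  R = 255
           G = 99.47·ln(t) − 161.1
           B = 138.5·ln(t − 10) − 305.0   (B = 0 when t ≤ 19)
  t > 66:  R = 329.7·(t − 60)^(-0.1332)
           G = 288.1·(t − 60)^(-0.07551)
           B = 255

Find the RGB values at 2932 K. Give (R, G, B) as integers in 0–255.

(255, 175, 105)

t = 2932/100 = 29.32; the t ≤ 66 branch applies.
R = 255 by definition for t ≤ 66.
G = 99.47·ln 29.32 − 161.1 = 99.47·3.3783 − 161.1 = 174.937.
B = 138.5·ln(29.32 − 10) − 305.0 = 138.5·ln 19.32 − 305.0 = 138.5·2.9611 − 305.0 = 105.118.
Rounded: (255, 175, 105).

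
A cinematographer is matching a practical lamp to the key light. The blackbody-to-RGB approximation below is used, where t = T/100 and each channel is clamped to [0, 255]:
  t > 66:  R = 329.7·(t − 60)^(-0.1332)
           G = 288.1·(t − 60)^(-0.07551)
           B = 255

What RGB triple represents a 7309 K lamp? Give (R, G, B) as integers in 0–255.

t = 7309/100 = 73.09; the t > 66 branch applies.
R = 329.7·(73.09 − 60)^(-0.1332) = 329.7·13.09^(-0.1332) = 329.7·0.70994 = 234.068.
G = 288.1·(73.09 − 60)^(-0.07551) = 288.1·13.09^(-0.07551) = 288.1·0.82349 = 237.248.
B = 255 by definition for t > 66.
Rounded: (234, 237, 255).

(234, 237, 255)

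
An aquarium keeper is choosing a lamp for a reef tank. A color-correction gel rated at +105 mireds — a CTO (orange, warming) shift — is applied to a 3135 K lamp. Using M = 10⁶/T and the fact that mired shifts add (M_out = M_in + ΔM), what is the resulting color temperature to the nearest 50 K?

M_in = 10⁶/3135 = 318.98 mireds.
M_out = 318.98 + (+105) = 423.98 mireds.
T_out = 10⁶/423.98 = 2358.6 K → 2350 K.

2350 K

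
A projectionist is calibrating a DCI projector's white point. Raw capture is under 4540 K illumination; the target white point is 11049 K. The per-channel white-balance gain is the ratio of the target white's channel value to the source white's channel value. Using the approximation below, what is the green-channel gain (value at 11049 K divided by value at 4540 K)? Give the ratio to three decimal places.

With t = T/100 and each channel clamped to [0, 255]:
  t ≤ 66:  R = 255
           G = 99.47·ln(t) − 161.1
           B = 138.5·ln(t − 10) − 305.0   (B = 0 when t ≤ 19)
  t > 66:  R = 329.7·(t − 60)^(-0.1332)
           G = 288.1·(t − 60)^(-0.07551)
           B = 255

At 4540 K (t = 45.4):
  G = 99.47·ln 45.4 − 161.1 = 99.47·3.8155 − 161.1 = 218.429.
At 11049 K (t = 110.49):
  G = 288.1·(110.49 − 60)^(-0.07551) = 288.1·50.49^(-0.07551) = 288.1·0.74369 = 214.257.
Gain = 214.257 / 218.429 = 0.9809 → 0.981.

0.981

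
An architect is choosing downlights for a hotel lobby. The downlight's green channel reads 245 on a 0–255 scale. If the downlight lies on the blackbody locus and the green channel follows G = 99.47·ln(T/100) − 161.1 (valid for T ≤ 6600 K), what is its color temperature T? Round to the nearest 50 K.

5950 K

ln t = (245 + 161.1) / 99.47 = 4.0826.
t = e^4.0826 = 59.302.
T = 100·t = 5930 K → 5950 K to the nearest 50 K.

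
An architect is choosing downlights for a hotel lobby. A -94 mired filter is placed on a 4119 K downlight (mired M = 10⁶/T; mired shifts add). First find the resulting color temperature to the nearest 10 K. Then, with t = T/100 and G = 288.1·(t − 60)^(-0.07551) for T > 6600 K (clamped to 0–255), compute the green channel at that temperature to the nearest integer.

248

M_in = 10⁶/4119 = 242.78; M_out = 242.78 + (-94) = 148.78.
T_out = 10⁶/148.78 = 6721.5 K → 6720 K; t = 67.2.
G = 288.1·(67.2 − 60)^(-0.07551) = 288.1·7.2^(-0.07551) = 288.1·0.86151 = 248.202.
Rounded: 248.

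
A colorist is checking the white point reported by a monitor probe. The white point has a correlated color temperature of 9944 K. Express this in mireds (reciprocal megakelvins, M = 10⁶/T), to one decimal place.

100.6 mireds

M = 10⁶ / 9944 = 100.563 → 100.6 mireds.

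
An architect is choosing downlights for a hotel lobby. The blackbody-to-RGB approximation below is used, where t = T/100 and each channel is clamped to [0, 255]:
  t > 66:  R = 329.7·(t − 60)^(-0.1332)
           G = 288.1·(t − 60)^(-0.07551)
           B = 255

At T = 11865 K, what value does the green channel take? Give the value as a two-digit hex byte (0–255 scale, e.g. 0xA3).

t = 11865/100 = 118.65; the t > 66 branch applies.
G = 288.1·(118.65 − 60)^(-0.07551) = 288.1·58.65^(-0.07551) = 288.1·0.73532 = 211.847.
Rounded: 212; in hex, 0xD4.

0xD4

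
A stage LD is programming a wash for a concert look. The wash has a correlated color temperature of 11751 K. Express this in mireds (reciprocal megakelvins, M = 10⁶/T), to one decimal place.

M = 10⁶ / 11751 = 85.099 → 85.1 mireds.

85.1 mireds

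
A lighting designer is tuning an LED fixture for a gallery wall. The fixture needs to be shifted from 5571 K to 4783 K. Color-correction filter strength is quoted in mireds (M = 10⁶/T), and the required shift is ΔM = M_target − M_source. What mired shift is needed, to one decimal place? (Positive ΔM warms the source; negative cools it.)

+29.6 mireds

M_source = 10⁶/5571 = 179.501; M_target = 10⁶/4783 = 209.074.
ΔM = 209.074 − 179.501 = 29.573 → +29.6 mireds, a warming shift.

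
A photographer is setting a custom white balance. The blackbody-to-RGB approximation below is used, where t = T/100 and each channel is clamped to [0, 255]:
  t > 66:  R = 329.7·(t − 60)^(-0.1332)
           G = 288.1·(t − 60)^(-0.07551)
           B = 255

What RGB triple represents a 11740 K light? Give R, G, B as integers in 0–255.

R=192, G=212, B=255

t = 11740/100 = 117.4; the t > 66 branch applies.
R = 329.7·(117.4 − 60)^(-0.1332) = 329.7·57.4^(-0.1332) = 329.7·0.58306 = 192.235.
G = 288.1·(117.4 − 60)^(-0.07551) = 288.1·57.4^(-0.07551) = 288.1·0.73652 = 212.191.
B = 255 by definition for t > 66.
Rounded: (192, 212, 255).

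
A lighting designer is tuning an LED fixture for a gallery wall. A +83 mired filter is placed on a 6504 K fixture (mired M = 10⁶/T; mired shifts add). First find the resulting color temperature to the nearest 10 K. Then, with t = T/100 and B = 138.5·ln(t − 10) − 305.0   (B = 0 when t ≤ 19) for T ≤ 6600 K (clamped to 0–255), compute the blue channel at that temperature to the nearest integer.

M_in = 10⁶/6504 = 153.75; M_out = 153.75 + (+83) = 236.75.
T_out = 10⁶/236.75 = 4223.8 K → 4220 K; t = 42.2.
B = 138.5·ln(42.2 − 10) − 305.0 = 138.5·ln 32.2 − 305.0 = 138.5·3.4720 − 305.0 = 175.867.
Rounded: 176.

176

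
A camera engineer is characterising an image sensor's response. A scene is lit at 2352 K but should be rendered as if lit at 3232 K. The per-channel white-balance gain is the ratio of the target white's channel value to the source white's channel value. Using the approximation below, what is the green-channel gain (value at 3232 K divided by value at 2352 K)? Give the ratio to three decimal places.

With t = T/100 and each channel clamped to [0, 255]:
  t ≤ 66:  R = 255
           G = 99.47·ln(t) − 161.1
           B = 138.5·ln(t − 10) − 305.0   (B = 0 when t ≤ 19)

1.207

At 2352 K (t = 23.52):
  G = 99.47·ln 23.52 − 161.1 = 99.47·3.1579 − 161.1 = 153.011.
At 3232 K (t = 32.32):
  G = 99.47·ln 32.32 − 161.1 = 99.47·3.4757 − 161.1 = 184.627.
Gain = 184.627 / 153.011 = 1.2066 → 1.207.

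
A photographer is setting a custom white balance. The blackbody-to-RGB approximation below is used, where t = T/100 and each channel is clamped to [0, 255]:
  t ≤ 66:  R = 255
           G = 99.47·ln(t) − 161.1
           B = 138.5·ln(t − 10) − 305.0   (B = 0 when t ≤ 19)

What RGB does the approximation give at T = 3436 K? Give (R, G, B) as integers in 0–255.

t = 3436/100 = 34.36; the t ≤ 66 branch applies.
R = 255 by definition for t ≤ 66.
G = 99.47·ln 34.36 − 161.1 = 99.47·3.5369 − 161.1 = 190.715.
B = 138.5·ln(34.36 − 10) − 305.0 = 138.5·ln 24.36 − 305.0 = 138.5·3.1929 − 305.0 = 137.223.
Rounded: (255, 191, 137).

(255, 191, 137)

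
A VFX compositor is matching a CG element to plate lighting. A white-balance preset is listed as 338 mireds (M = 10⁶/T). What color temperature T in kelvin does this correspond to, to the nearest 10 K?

2960 K

T = 10⁶ / 338 = 2958.58 K → 2960 K.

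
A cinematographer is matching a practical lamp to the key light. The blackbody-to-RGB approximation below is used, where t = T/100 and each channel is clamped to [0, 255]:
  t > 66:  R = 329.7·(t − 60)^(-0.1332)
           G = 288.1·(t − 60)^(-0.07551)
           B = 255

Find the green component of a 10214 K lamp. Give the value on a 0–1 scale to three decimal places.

0.852

t = 10214/100 = 102.14; the t > 66 branch applies.
G = 288.1·(102.14 − 60)^(-0.07551) = 288.1·42.14^(-0.07551) = 288.1·0.75391 = 217.201.
On a 0–1 scale: 217.201/255 = 0.8518 → 0.852.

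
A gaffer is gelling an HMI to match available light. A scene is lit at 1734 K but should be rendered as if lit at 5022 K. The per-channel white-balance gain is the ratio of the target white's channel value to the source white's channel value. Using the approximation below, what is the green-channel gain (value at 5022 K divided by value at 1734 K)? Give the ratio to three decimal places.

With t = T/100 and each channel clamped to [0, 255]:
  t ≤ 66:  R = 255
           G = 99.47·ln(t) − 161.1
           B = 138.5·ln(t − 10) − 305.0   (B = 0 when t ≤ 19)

1.862

At 1734 K (t = 17.34):
  G = 99.47·ln 17.34 − 161.1 = 99.47·2.8530 − 161.1 = 122.689.
At 5022 K (t = 50.22):
  G = 99.47·ln 50.22 − 161.1 = 99.47·3.9164 − 161.1 = 228.466.
Gain = 228.466 / 122.689 = 1.8621 → 1.862.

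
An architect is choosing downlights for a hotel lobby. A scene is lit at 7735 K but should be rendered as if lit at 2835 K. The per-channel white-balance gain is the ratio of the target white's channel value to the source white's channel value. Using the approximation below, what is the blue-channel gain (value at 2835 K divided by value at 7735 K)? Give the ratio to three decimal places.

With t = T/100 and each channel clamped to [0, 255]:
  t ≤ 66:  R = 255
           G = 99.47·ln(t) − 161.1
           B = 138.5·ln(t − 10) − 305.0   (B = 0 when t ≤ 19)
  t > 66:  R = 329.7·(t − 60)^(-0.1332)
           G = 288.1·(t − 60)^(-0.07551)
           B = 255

At 7735 K (t = 77.35):
  B = 255 by definition for t > 66.
At 2835 K (t = 28.35):
  B = 138.5·ln(28.35 − 10) − 305.0 = 138.5·ln 18.35 − 305.0 = 138.5·2.9096 − 305.0 = 97.984.
Gain = 97.984 / 255.000 = 0.3842 → 0.384.

0.384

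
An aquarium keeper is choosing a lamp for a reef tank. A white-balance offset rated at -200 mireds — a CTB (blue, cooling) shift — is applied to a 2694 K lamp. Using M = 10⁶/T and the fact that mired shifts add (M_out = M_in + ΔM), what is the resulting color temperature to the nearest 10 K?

M_in = 10⁶/2694 = 371.20 mireds.
M_out = 371.20 + (-200) = 171.20 mireds.
T_out = 10⁶/171.20 = 5841.3 K → 5840 K.

5840 K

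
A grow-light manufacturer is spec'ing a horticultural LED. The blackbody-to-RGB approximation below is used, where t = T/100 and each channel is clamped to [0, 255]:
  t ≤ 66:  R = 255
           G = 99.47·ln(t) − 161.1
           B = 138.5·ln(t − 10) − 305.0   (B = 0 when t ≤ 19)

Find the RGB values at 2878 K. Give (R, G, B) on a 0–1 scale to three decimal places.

t = 2878/100 = 28.78; the t ≤ 66 branch applies.
R = 255 by definition for t ≤ 66.
G = 99.47·ln 28.78 − 161.1 = 99.47·3.3597 − 161.1 = 173.087.
B = 138.5·ln(28.78 − 10) − 305.0 = 138.5·ln 18.78 − 305.0 = 138.5·2.9328 − 305.0 = 101.192.
Dividing each by 255: (1.0000, 0.6788, 0.3968) → (1.000, 0.679, 0.397).

(1.000, 0.679, 0.397)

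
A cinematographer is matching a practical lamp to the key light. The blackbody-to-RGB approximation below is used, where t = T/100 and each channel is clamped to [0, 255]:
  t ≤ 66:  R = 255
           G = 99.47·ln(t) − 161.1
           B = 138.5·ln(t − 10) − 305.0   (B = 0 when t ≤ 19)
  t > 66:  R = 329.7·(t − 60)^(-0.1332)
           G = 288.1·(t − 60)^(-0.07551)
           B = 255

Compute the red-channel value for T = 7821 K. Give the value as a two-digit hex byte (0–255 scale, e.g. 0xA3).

0xE0

t = 7821/100 = 78.21; the t > 66 branch applies.
R = 329.7·(78.21 − 60)^(-0.1332) = 329.7·18.21^(-0.1332) = 329.7·0.67940 = 223.999.
Rounded: 224; in hex, 0xE0.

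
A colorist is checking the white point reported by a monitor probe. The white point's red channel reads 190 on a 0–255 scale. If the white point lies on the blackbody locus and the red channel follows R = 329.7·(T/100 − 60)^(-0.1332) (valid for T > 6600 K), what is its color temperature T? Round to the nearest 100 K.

(t − 60)^(-0.1332) = 190/329.7 = 0.57628.
t − 60 = 0.57628^(1/-0.1332) = 0.57628^(-7.508) = 62.667, so t = 122.667.
T = 100·t = 12267 K → 12300 K to the nearest 100 K.

12300 K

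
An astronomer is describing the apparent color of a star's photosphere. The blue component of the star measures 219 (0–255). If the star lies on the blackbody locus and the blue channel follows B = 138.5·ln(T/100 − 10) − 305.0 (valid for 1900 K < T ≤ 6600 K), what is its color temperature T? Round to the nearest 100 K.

ln(t − 10) = (219 + 305.0) / 138.5 = 3.7834.
t − 10 = e^3.7834 = 43.965, so t = 53.965.
T = 100·t = 5396 K → 5400 K to the nearest 100 K.

5400 K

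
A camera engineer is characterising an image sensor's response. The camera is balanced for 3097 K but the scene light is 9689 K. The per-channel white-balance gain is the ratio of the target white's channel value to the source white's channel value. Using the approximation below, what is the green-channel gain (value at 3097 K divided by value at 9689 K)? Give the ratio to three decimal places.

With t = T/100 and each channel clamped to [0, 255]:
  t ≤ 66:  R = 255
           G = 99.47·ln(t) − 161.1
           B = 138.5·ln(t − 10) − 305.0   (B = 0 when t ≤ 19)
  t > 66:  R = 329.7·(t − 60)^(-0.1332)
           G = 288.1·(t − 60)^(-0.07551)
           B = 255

0.822

At 9689 K (t = 96.89):
  G = 288.1·(96.89 − 60)^(-0.07551) = 288.1·36.89^(-0.07551) = 288.1·0.76152 = 219.395.
At 3097 K (t = 30.97):
  G = 99.47·ln 30.97 − 161.1 = 99.47·3.4330 − 161.1 = 180.382.
Gain = 180.382 / 219.395 = 0.8222 → 0.822.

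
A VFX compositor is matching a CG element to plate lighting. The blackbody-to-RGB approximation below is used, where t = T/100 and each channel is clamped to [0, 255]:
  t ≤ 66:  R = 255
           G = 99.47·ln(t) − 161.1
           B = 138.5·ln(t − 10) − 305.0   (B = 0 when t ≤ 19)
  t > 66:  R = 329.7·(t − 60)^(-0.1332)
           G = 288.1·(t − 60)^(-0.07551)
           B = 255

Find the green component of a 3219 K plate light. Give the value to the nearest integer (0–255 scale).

t = 3219/100 = 32.19; the t ≤ 66 branch applies.
G = 99.47·ln 32.19 − 161.1 = 99.47·3.4717 − 161.1 = 184.226.
Rounded: 184.

184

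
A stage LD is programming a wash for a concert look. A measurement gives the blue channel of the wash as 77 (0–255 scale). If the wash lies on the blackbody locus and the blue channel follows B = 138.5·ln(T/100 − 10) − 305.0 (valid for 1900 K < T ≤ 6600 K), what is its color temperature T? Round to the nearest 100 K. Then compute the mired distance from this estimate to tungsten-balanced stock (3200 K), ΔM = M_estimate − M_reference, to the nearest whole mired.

ln(t − 10) = (77 + 305.0) / 138.5 = 2.7581.
t − 10 = e^2.7581 = 15.770, so t = 25.770.
T = 100·t = 2577 K → 2600 K to the nearest 100 K.
M_estimate = 10⁶/2600 = 384.62; M_reference = 10⁶/3200 = 312.50.
ΔM = 384.62 − 312.50 = 72.12 → +72 mireds.

+72 mireds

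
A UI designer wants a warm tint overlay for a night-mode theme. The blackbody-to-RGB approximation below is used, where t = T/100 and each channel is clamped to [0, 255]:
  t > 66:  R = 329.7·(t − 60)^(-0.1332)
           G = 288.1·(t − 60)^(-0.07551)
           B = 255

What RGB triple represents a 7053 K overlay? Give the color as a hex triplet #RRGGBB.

#F1F1FF

t = 7053/100 = 70.53; the t > 66 branch applies.
R = 329.7·(70.53 − 60)^(-0.1332) = 329.7·10.53^(-0.1332) = 329.7·0.73082 = 240.953.
G = 288.1·(70.53 − 60)^(-0.07551) = 288.1·10.53^(-0.07551) = 288.1·0.83714 = 241.179.
B = 255 by definition for t > 66.
Rounded: (241, 241, 255).
In hex: #F1F1FF.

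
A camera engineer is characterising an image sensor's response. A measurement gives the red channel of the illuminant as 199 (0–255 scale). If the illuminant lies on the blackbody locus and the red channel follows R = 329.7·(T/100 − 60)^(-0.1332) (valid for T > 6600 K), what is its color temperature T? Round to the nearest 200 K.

10400 K

(t − 60)^(-0.1332) = 199/329.7 = 0.60358.
t − 60 = 0.60358^(1/-0.1332) = 0.60358^(-7.508) = 44.273, so t = 104.273.
T = 100·t = 10427 K → 10400 K to the nearest 200 K.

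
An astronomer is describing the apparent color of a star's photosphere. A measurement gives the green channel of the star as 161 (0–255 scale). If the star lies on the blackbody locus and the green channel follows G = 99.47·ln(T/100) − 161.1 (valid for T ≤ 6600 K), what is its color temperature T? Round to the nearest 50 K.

2550 K

ln t = (161 + 161.1) / 99.47 = 3.2382.
t = e^3.2382 = 25.487.
T = 100·t = 2549 K → 2550 K to the nearest 50 K.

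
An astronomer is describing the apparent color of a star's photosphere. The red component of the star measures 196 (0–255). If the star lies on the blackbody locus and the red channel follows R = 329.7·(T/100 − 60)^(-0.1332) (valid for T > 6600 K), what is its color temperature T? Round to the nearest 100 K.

(t − 60)^(-0.1332) = 196/329.7 = 0.59448.
t − 60 = 0.59448^(1/-0.1332) = 0.59448^(-7.508) = 49.621, so t = 109.621.
T = 100·t = 10962 K → 11000 K to the nearest 100 K.

11000 K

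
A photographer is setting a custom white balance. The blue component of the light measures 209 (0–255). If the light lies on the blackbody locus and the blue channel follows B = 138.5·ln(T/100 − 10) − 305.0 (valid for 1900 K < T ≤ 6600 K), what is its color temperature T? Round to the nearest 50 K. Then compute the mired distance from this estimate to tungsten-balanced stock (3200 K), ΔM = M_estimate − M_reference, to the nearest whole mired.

-116 mireds

ln(t − 10) = (209 + 305.0) / 138.5 = 3.7112.
t − 10 = e^3.7112 = 40.903, so t = 50.903.
T = 100·t = 5090 K → 5100 K to the nearest 50 K.
M_estimate = 10⁶/5100 = 196.08; M_reference = 10⁶/3200 = 312.50.
ΔM = 196.08 − 312.50 = -116.42 → -116 mireds.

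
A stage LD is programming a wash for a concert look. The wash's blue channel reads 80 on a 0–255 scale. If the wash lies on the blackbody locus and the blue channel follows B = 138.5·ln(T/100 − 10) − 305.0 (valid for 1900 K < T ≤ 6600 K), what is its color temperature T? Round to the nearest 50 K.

ln(t − 10) = (80 + 305.0) / 138.5 = 2.7798.
t − 10 = e^2.7798 = 16.116, so t = 26.116.
T = 100·t = 2612 K → 2600 K to the nearest 50 K.

2600 K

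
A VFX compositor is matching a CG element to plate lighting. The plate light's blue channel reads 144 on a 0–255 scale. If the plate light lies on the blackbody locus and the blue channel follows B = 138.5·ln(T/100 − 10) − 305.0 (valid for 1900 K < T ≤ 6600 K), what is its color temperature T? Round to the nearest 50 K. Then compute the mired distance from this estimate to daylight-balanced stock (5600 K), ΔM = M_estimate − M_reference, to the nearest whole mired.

+103 mireds

ln(t − 10) = (144 + 305.0) / 138.5 = 3.2419.
t − 10 = e^3.2419 = 25.582, so t = 35.582.
T = 100·t = 3558 K → 3550 K to the nearest 50 K.
M_estimate = 10⁶/3550 = 281.69; M_reference = 10⁶/5600 = 178.57.
ΔM = 281.69 − 178.57 = 103.12 → +103 mireds.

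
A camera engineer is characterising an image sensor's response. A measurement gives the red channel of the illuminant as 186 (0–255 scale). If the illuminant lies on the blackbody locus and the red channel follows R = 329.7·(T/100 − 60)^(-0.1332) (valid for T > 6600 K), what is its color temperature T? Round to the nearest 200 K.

(t − 60)^(-0.1332) = 186/329.7 = 0.56415.
t − 60 = 0.56415^(1/-0.1332) = 0.56415^(-7.508) = 73.521, so t = 133.521.
T = 100·t = 13352 K → 13400 K to the nearest 200 K.

13400 K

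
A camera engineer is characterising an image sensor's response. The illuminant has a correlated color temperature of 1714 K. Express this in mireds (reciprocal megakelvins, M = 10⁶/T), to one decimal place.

583.4 mireds

M = 10⁶ / 1714 = 583.431 → 583.4 mireds.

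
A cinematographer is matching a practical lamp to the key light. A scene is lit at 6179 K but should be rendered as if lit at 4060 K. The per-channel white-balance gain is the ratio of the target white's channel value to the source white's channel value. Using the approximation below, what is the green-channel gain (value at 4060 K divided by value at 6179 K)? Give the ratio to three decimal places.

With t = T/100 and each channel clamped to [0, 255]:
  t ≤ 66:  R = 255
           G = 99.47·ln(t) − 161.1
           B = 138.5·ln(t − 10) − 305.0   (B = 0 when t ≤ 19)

At 6179 K (t = 61.79):
  G = 99.47·ln 61.79 − 161.1 = 99.47·4.1237 − 161.1 = 249.089.
At 4060 K (t = 40.6):
  G = 99.47·ln 40.6 − 161.1 = 99.47·3.7038 − 161.1 = 207.314.
Gain = 207.314 / 249.089 = 0.8323 → 0.832.

0.832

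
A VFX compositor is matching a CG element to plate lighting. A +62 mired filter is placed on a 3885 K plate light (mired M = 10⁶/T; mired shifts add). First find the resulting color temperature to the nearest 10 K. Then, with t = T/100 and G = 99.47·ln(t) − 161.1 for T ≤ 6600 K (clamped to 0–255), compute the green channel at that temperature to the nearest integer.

M_in = 10⁶/3885 = 257.40; M_out = 257.40 + (+62) = 319.40.
T_out = 10⁶/319.40 = 3130.9 K → 3130 K; t = 31.3.
G = 99.47·ln 31.3 − 161.1 = 99.47·3.4436 − 161.1 = 181.437.
Rounded: 181.

181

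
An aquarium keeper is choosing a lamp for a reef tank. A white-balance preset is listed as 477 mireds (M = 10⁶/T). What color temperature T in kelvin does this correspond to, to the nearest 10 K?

T = 10⁶ / 477 = 2096.44 K → 2100 K.

2100 K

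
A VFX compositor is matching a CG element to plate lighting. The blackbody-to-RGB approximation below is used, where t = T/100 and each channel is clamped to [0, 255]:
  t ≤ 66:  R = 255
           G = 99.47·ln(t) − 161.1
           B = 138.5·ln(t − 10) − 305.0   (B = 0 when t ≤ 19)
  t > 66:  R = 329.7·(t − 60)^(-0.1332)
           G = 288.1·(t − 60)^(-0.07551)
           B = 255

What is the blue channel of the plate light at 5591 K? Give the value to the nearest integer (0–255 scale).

225

t = 5591/100 = 55.91; the t ≤ 66 branch applies.
B = 138.5·ln(55.91 − 10) − 305.0 = 138.5·ln 45.91 − 305.0 = 138.5·3.8267 − 305.0 = 224.996.
Rounded: 225.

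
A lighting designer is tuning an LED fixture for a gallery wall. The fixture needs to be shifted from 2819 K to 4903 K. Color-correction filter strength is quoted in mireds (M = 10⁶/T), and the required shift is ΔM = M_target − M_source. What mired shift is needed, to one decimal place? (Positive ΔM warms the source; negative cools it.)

M_source = 10⁶/2819 = 354.736; M_target = 10⁶/4903 = 203.957.
ΔM = 203.957 − 354.736 = -150.779 → -150.8 mireds, a cooling shift.

-150.8 mireds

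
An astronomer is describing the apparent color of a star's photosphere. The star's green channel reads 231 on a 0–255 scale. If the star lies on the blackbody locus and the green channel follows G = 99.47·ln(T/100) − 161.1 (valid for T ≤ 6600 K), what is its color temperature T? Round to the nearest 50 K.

ln t = (231 + 161.1) / 99.47 = 3.9419.
t = e^3.9419 = 51.516.
T = 100·t = 5152 K → 5150 K to the nearest 50 K.

5150 K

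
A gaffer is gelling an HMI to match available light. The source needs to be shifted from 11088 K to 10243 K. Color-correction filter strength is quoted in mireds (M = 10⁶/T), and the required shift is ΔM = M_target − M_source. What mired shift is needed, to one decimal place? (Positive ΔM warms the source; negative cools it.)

+7.4 mireds

M_source = 10⁶/11088 = 90.188; M_target = 10⁶/10243 = 97.628.
ΔM = 97.628 − 90.188 = 7.440 → +7.4 mireds, a warming shift.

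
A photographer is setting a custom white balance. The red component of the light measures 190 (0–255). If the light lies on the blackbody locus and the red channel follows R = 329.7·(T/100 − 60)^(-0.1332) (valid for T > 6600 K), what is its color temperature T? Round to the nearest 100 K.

(t − 60)^(-0.1332) = 190/329.7 = 0.57628.
t − 60 = 0.57628^(1/-0.1332) = 0.57628^(-7.508) = 62.667, so t = 122.667.
T = 100·t = 12267 K → 12300 K to the nearest 100 K.

12300 K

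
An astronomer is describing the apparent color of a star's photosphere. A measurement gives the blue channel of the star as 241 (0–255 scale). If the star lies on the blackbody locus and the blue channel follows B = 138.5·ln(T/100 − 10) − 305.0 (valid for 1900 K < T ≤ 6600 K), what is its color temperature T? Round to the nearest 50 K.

ln(t − 10) = (241 + 305.0) / 138.5 = 3.9422.
t − 10 = e^3.9422 = 51.534, so t = 61.534.
T = 100·t = 6153 K → 6150 K to the nearest 50 K.

6150 K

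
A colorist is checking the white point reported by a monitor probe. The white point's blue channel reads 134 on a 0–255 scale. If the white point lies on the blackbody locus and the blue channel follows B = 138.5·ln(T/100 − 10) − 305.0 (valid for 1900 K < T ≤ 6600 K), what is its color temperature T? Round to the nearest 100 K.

3400 K

ln(t − 10) = (134 + 305.0) / 138.5 = 3.1697.
t − 10 = e^3.1697 = 23.800, so t = 33.800.
T = 100·t = 3380 K → 3400 K to the nearest 100 K.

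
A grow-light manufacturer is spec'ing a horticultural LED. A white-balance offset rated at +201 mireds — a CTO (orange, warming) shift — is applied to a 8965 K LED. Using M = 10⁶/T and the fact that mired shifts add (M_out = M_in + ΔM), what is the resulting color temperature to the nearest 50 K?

M_in = 10⁶/8965 = 111.54 mireds.
M_out = 111.54 + (+201) = 312.54 mireds.
T_out = 10⁶/312.54 = 3199.5 K → 3200 K.

3200 K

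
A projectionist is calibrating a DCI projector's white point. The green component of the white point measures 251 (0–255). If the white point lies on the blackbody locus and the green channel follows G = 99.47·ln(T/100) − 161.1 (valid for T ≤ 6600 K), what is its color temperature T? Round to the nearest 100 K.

ln t = (251 + 161.1) / 99.47 = 4.1430.
t = e^4.1430 = 62.989.
T = 100·t = 6299 K → 6300 K to the nearest 100 K.

6300 K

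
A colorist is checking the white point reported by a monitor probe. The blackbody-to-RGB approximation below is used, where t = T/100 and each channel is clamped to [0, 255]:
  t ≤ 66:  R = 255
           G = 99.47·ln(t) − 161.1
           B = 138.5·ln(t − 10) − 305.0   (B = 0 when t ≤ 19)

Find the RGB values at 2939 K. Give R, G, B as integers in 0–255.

R=255, G=175, B=106

t = 2939/100 = 29.39; the t ≤ 66 branch applies.
R = 255 by definition for t ≤ 66.
G = 99.47·ln 29.39 − 161.1 = 99.47·3.3807 − 161.1 = 175.174.
B = 138.5·ln(29.39 − 10) − 305.0 = 138.5·ln 19.39 − 305.0 = 138.5·2.9648 − 305.0 = 105.619.
Rounded: (255, 175, 106).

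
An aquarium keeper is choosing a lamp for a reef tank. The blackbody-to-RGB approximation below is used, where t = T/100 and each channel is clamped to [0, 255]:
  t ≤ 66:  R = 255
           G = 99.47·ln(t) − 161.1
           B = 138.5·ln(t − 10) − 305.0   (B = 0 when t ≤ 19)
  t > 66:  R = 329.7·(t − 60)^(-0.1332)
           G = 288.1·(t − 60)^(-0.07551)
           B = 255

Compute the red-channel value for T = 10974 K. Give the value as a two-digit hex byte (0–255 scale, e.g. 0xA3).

0xC4

t = 10974/100 = 109.74; the t > 66 branch applies.
R = 329.7·(109.74 − 60)^(-0.1332) = 329.7·49.74^(-0.1332) = 329.7·0.59429 = 195.938.
Rounded: 196; in hex, 0xC4.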